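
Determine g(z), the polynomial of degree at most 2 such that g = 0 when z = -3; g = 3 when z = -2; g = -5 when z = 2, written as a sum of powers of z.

Build the Lagrange basis polynomials:
L_0(z) = (z + 2)(z - 2) / [5] = (1/5)z^2 - 4/5
L_1(z) = (z + 3)(z - 2) / [-4] = -(1/4)z^2 - (1/4)z + 3/2
L_2(z) = (z + 3)(z + 2) / [20] = (1/20)z^2 + (1/4)z + 3/10
g(z) = 0·L_0 + 3·L_1 + (-5)·L_2
  0·L_0(z) = 0
  3·L_1(z) = -(3/4)z^2 - (3/4)z + 9/2
  (-5)·L_2(z) = -(1/4)z^2 - (5/4)z - 3/2
Adding term by term: -z^2 - 2z + 3

g(z) = -z^2 - 2z + 3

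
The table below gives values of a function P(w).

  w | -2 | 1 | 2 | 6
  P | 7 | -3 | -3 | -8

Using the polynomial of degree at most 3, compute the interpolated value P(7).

-233/16

Using Newton's divided-difference form:
P[-2,1] = (-3 - 7) / (1 - (-2)) = -10/3
P[1,2] = (-3 - (-3)) / (2 - 1) = 0
P[2,6] = (-8 - (-3)) / (6 - 2) = -5/4
P[-2,1,2] = (0 - (-10/3)) / (2 - (-2)) = 5/6
P[1,2,6] = (-5/4 - 0) / (6 - 1) = -1/4
P[-2,1,2,6] = (-1/4 - 5/6) / (6 - (-2)) = -13/96
P(7) = 7 + (-10/3)·(9) + (5/6)·(9)·(6) + (-13/96)·(9)·(6)·(5) = -233/16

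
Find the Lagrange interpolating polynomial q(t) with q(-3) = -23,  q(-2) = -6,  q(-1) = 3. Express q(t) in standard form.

q(t) = -4t^2 - 3t + 4

L_0(t) = (t + 2)(t + 1) / [2] = (1/2)t^2 + (3/2)t + 1
L_1(t) = (t + 3)(t + 1) / [-1] = -t^2 - 4t - 3
L_2(t) = (t + 3)(t + 2) / [2] = (1/2)t^2 + (5/2)t + 3
q(t) = (-23)·L_0 + (-6)·L_1 + 3·L_2
  (-23)·L_0(t) = -(23/2)t^2 - (69/2)t - 23
  (-6)·L_1(t) = 6t^2 + 24t + 18
  3·L_2(t) = (3/2)t^2 + (15/2)t + 9
Adding term by term: -4t^2 - 3t + 4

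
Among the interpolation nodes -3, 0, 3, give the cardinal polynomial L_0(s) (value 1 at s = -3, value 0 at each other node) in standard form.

L_0(s) = (1/18)s^2 - (1/6)s

L_0(s) = s(s - 3) / [(-3)·(-6)]
       = (s^2 - 3s) / (18)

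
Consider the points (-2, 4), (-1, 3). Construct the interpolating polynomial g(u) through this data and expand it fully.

g(u) = -u + 2

L_0(u) = (u + 1) / [-1] = -u - 1
L_1(u) = (u + 2) / [1] = u + 2
g(u) = 4·L_0 + 3·L_1
  4·L_0(u) = -4u - 4
  3·L_1(u) = 3u + 6
Adding term by term: -u + 2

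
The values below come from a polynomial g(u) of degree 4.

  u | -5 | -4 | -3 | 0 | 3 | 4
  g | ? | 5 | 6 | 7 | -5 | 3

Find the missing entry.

The 5 known values determine g uniquely (degree ≤ 4).
Evaluate each Lagrange basis at u = -5:
L_0(-5) = (-2)·(-5)·(-8)·(-9)/[(-1)·(-4)·(-7)·(-8)] = 45/14
L_1(-5) = (-1)·(-5)·(-8)·(-9)/[(1)·(-3)·(-6)·(-7)] = -20/7
L_2(-5) = (-1)·(-2)·(-8)·(-9)/[(4)·(3)·(-3)·(-4)] = 1
L_3(-5) = (-1)·(-2)·(-5)·(-9)/[(7)·(6)·(3)·(-1)] = -5/7
L_4(-5) = (-1)·(-2)·(-5)·(-8)/[(8)·(7)·(4)·(1)] = 5/14
Sum: 5·(45/14) + 6·(-20/7) + 7·(1) + (-5)·(-5/7) + 3·(5/14) = 74/7

74/7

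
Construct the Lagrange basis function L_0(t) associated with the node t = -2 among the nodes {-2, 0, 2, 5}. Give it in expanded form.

L_0(t) = -(1/56)t^3 + (1/8)t^2 - (5/28)t

L_0(t) = t(t - 2)(t - 5) / [(-2)·(-4)·(-7)]
       = (t^3 - 7t^2 + 10t) / (-56)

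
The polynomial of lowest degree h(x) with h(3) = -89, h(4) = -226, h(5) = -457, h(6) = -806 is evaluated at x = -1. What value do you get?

-1

Evaluate each Lagrange basis at x = -1:
L_0(-1) = (-5)·(-6)·(-7)/[(-1)·(-2)·(-3)] = 35
L_1(-1) = (-4)·(-6)·(-7)/[(1)·(-1)·(-2)] = -84
L_2(-1) = (-4)·(-5)·(-7)/[(2)·(1)·(-1)] = 70
L_3(-1) = (-4)·(-5)·(-6)/[(3)·(2)·(1)] = -20
Sum: (-89)·(35) + (-226)·(-84) + (-457)·(70) + (-806)·(-20) = -1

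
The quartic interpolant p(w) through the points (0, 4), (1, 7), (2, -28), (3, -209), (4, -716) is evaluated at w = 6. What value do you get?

-3788

L_0(6) = (5)·(4)·(3)·(2)/[(-1)·(-2)·(-3)·(-4)] = 5
L_1(6) = (6)·(4)·(3)·(2)/[(1)·(-1)·(-2)·(-3)] = -24
L_2(6) = (6)·(5)·(3)·(2)/[(2)·(1)·(-1)·(-2)] = 45
L_3(6) = (6)·(5)·(4)·(2)/[(3)·(2)·(1)·(-1)] = -40
L_4(6) = (6)·(5)·(4)·(3)/[(4)·(3)·(2)·(1)] = 15
Sum: 4·(5) + 7·(-24) + (-28)·(45) + (-209)·(-40) + (-716)·(15) = -3788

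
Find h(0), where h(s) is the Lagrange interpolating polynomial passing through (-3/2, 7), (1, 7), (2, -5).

L_0(0) = (-1)·(-2)/[(-5/2)·(-7/2)] = 8/35
L_1(0) = (3/2)·(-2)/[(5/2)·(-1)] = 6/5
L_2(0) = (3/2)·(-1)/[(7/2)·(1)] = -3/7
Sum: 7·(8/35) + 7·(6/5) + (-5)·(-3/7) = 85/7

85/7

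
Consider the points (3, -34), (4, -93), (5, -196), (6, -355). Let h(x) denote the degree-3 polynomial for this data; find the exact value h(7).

L_0(7) = (3)·(2)·(1)/[(-1)·(-2)·(-3)] = -1
L_1(7) = (4)·(2)·(1)/[(1)·(-1)·(-2)] = 4
L_2(7) = (4)·(3)·(1)/[(2)·(1)·(-1)] = -6
L_3(7) = (4)·(3)·(2)/[(3)·(2)·(1)] = 4
Sum: (-34)·(-1) + (-93)·(4) + (-196)·(-6) + (-355)·(4) = -582

-582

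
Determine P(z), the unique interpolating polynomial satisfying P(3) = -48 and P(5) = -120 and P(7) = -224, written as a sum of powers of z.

Newton's divided differences:
P[3,5] = (-120 - (-48)) / (5 - 3) = -36
P[5,7] = (-224 - (-120)) / (7 - 5) = -52
P[3,5,7] = (-52 - (-36)) / (7 - 3) = -4
P(z) = -48 + (-36)·(z - 3) + (-4)·(z - 3)(z - 5)
Expanding: P(z) = -4z^2 - 4z

P(z) = -4z^2 - 4z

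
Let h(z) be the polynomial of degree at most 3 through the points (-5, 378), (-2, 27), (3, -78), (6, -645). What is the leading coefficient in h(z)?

-3

Build the Lagrange basis polynomials:
L_0(z) = (z + 2)(z - 3)(z - 6) / [-264] = -(1/264)z^3 + (7/264)z^2 - 3/22
L_1(z) = (z + 5)(z - 3)(z - 6) / [120] = (1/120)z^3 - (1/30)z^2 - (9/40)z + 3/4
L_2(z) = (z + 5)(z + 2)(z - 6) / [-120] = -(1/120)z^3 - (1/120)z^2 + (4/15)z + 1/2
L_3(z) = (z + 5)(z + 2)(z - 3) / [264] = (1/264)z^3 + (1/66)z^2 - (1/24)z - 5/44
h(z) = 378·L_0 + 27·L_1 + (-78)·L_2 + (-645)·L_3
Only the coefficient of z^3 is needed; take it from each L_i and combine:
378·(-1/264) + 27·(1/120) + (-78)·(-1/120) + (-645)·(1/264) = -3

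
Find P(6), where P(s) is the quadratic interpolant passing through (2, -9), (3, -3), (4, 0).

-3

L_0(6) = (3)·(2)/[(-1)·(-2)] = 3
L_1(6) = (4)·(2)/[(1)·(-1)] = -8
L_2(6) = (4)·(3)/[(2)·(1)] = 6
Sum: (-9)·(3) + (-3)·(-8) + 0 = -3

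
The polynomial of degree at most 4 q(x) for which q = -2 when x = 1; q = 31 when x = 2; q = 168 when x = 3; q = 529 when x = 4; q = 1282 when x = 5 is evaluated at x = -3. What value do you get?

186

Evaluate each Lagrange basis at x = -3:
L_0(-3) = (-5)·(-6)·(-7)·(-8)/[(-1)·(-2)·(-3)·(-4)] = 70
L_1(-3) = (-4)·(-6)·(-7)·(-8)/[(1)·(-1)·(-2)·(-3)] = -224
L_2(-3) = (-4)·(-5)·(-7)·(-8)/[(2)·(1)·(-1)·(-2)] = 280
L_3(-3) = (-4)·(-5)·(-6)·(-8)/[(3)·(2)·(1)·(-1)] = -160
L_4(-3) = (-4)·(-5)·(-6)·(-7)/[(4)·(3)·(2)·(1)] = 35
Sum: (-2)·(70) + 31·(-224) + 168·(280) + 529·(-160) + 1282·(35) = 186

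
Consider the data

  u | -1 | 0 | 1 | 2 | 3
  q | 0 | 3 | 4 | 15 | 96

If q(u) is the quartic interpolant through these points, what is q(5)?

L_0(5) = (5)·(4)·(3)·(2)/[(-1)·(-2)·(-3)·(-4)] = 5
L_1(5) = (6)·(4)·(3)·(2)/[(1)·(-1)·(-2)·(-3)] = -24
L_2(5) = (6)·(5)·(3)·(2)/[(2)·(1)·(-1)·(-2)] = 45
L_3(5) = (6)·(5)·(4)·(2)/[(3)·(2)·(1)·(-1)] = -40
L_4(5) = (6)·(5)·(4)·(3)/[(4)·(3)·(2)·(1)] = 15
Sum: 0 + 3·(-24) + 4·(45) + 15·(-40) + 96·(15) = 948

948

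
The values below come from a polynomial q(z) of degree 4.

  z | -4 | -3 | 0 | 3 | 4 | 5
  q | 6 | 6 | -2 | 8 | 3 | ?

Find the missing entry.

-243/14

The 5 known values determine q uniquely (degree ≤ 4).
L_0(5) = (8)·(5)·(2)·(1)/[(-1)·(-4)·(-7)·(-8)] = 5/14
L_1(5) = (9)·(5)·(2)·(1)/[(1)·(-3)·(-6)·(-7)] = -5/7
L_2(5) = (9)·(8)·(2)·(1)/[(4)·(3)·(-3)·(-4)] = 1
L_3(5) = (9)·(8)·(5)·(1)/[(7)·(6)·(3)·(-1)] = -20/7
L_4(5) = (9)·(8)·(5)·(2)/[(8)·(7)·(4)·(1)] = 45/14
Sum: 6·(5/14) + 6·(-5/7) + (-2)·(1) + 8·(-20/7) + 3·(45/14) = -243/14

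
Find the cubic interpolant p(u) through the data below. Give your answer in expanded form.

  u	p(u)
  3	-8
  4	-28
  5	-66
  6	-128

p(u) = -u^3 + 3u^2 - 4u + 4

Build the Lagrange basis polynomials:
L_0(u) = (u - 4)(u - 5)(u - 6) / [-6] = -(1/6)u^3 + (5/2)u^2 - (37/3)u + 20
L_1(u) = (u - 3)(u - 5)(u - 6) / [2] = (1/2)u^3 - 7u^2 + (63/2)u - 45
L_2(u) = (u - 3)(u - 4)(u - 6) / [-2] = -(1/2)u^3 + (13/2)u^2 - 27u + 36
L_3(u) = (u - 3)(u - 4)(u - 5) / [6] = (1/6)u^3 - 2u^2 + (47/6)u - 10
p(u) = (-8)·L_0 + (-28)·L_1 + (-66)·L_2 + (-128)·L_3
  (-8)·L_0(u) = (4/3)u^3 - 20u^2 + (296/3)u - 160
  (-28)·L_1(u) = -14u^3 + 196u^2 - 882u + 1260
  (-66)·L_2(u) = 33u^3 - 429u^2 + 1782u - 2376
  (-128)·L_3(u) = -(64/3)u^3 + 256u^2 - (3008/3)u + 1280
Adding term by term: -u^3 + 3u^2 - 4u + 4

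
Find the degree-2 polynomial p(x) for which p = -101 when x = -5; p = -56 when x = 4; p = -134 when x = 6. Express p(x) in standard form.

p(x) = -4x^2 + x + 4

Newton's divided differences:
p[-5,4] = (-56 - (-101)) / (4 - (-5)) = 5
p[4,6] = (-134 - (-56)) / (6 - 4) = -39
p[-5,4,6] = (-39 - 5) / (6 - (-5)) = -4
p(x) = -101 + 5·(x + 5) + (-4)·(x + 5)(x - 4)
Expanding: p(x) = -4x^2 + x + 4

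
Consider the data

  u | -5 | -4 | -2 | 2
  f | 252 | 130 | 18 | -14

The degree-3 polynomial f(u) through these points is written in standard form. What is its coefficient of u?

0

L_0(u) = (u + 4)(u + 2)(u - 2) / [-21] = -(1/21)u^3 - (4/21)u^2 + (4/21)u + 16/21
L_1(u) = (u + 5)(u + 2)(u - 2) / [12] = (1/12)u^3 + (5/12)u^2 - (1/3)u - 5/3
L_2(u) = (u + 5)(u + 4)(u - 2) / [-24] = -(1/24)u^3 - (7/24)u^2 - (1/12)u + 5/3
L_3(u) = (u + 5)(u + 4)(u + 2) / [168] = (1/168)u^3 + (11/168)u^2 + (19/84)u + 5/21
f(u) = 252·L_0 + 130·L_1 + 18·L_2 + (-14)·L_3
Only the coefficient of u is needed; take it from each L_i and combine:
252·(4/21) + 130·(-1/3) + 18·(-1/12) + (-14)·(19/84) = 0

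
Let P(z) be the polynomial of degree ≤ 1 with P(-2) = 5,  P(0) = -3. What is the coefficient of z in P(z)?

The leading coefficient equals the top divided difference P[-2,0].
P[-2,0] = (-3 - 5) / (0 - (-2)) = -4

-4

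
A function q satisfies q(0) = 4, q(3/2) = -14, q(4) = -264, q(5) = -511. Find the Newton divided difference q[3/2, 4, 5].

-42

q[3/2,4] = (-264 - (-14)) / (4 - 3/2) = -100
q[4,5] = (-511 - (-264)) / (5 - 4) = -247
q[3/2,4,5] = (-247 - (-100)) / (5 - 3/2) = -42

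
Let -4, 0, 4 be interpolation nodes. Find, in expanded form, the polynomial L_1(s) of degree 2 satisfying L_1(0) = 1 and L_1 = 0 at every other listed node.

L_1(s) = (s + 4)(s - 4) / [(4)·(-4)]
       = (s^2 - 16) / (-16)

L_1(s) = -(1/16)s^2 + 1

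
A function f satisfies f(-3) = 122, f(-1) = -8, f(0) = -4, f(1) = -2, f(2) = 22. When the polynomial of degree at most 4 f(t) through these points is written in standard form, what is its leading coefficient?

2

The leading coefficient equals the top divided difference f[-3,-1,0,1,2].
f[-3,-1] = (-8 - 122) / (-1 - (-3)) = -65
f[-1,0] = (-4 - (-8)) / (0 - (-1)) = 4
f[0,1] = (-2 - (-4)) / (1 - 0) = 2
f[1,2] = (22 - (-2)) / (2 - 1) = 24
f[-3,-1,0] = (4 - (-65)) / (0 - (-3)) = 23
f[-1,0,1] = (2 - 4) / (1 - (-1)) = -1
f[0,1,2] = (24 - 2) / (2 - 0) = 11
f[-3,-1,0,1] = (-1 - 23) / (1 - (-3)) = -6
f[-1,0,1,2] = (11 - (-1)) / (2 - (-1)) = 4
f[-3,-1,0,1,2] = (4 - (-6)) / (2 - (-3)) = 2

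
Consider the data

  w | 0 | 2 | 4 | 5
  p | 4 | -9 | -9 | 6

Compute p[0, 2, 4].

p[0,2] = (-9 - 4) / (2 - 0) = -13/2
p[2,4] = (-9 - (-9)) / (4 - 2) = 0
p[0,2,4] = (0 - (-13/2)) / (4 - 0) = 13/8

13/8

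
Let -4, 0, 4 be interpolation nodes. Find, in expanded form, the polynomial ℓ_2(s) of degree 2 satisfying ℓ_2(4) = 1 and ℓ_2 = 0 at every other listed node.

ℓ_2(s) = (s + 4)s / [(8)·(4)]
       = (s^2 + 4s) / (32)

ℓ_2(s) = (1/32)s^2 + (1/8)s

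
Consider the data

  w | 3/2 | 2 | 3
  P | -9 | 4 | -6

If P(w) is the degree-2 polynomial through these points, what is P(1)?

Using Newton's divided-difference form:
P[3/2,2] = (4 - (-9)) / (2 - 3/2) = 26
P[2,3] = (-6 - 4) / (3 - 2) = -10
P[3/2,2,3] = (-10 - 26) / (3 - 3/2) = -24
P(1) = -9 + 26·(-1/2) + (-24)·(-1/2)·(-1) = -34

-34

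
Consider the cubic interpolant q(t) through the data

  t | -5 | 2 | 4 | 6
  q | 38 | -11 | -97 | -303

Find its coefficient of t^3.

The leading coefficient equals the top divided difference q[-5,2,4,6].
q[-5,2] = (-11 - 38) / (2 - (-5)) = -7
q[2,4] = (-97 - (-11)) / (4 - 2) = -43
q[4,6] = (-303 - (-97)) / (6 - 4) = -103
q[-5,2,4] = (-43 - (-7)) / (4 - (-5)) = -4
q[2,4,6] = (-103 - (-43)) / (6 - 2) = -15
q[-5,2,4,6] = (-15 - (-4)) / (6 - (-5)) = -1

-1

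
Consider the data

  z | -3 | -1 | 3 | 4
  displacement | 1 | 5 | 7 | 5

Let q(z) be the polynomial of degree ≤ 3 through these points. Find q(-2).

Evaluate each Lagrange basis at z = -2:
L_0(-2) = (-1)·(-5)·(-6)/[(-2)·(-6)·(-7)] = 5/14
L_1(-2) = (1)·(-5)·(-6)/[(2)·(-4)·(-5)] = 3/4
L_2(-2) = (1)·(-1)·(-6)/[(6)·(4)·(-1)] = -1/4
L_3(-2) = (1)·(-1)·(-5)/[(7)·(5)·(1)] = 1/7
Sum: 1·(5/14) + 5·(3/4) + 7·(-1/4) + 5·(1/7) = 43/14

43/14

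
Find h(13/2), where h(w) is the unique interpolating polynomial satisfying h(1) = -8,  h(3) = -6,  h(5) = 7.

L_0(13/2) = (7/2)·(3/2)/[(-2)·(-4)] = 21/32
L_1(13/2) = (11/2)·(3/2)/[(2)·(-2)] = -33/16
L_2(13/2) = (11/2)·(7/2)/[(4)·(2)] = 77/32
Sum: (-8)·(21/32) + (-6)·(-33/16) + 7·(77/32) = 767/32

767/32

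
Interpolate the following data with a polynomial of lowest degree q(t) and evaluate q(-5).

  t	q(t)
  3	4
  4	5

-4

L_0(-5) = (-9)/[(-1)] = 9
L_1(-5) = (-8)/[(1)] = -8
Sum: 4·(9) + 5·(-8) = -4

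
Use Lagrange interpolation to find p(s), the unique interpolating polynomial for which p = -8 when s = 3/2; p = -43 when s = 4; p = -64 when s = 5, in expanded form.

L_0(s) = (s - 4)(s - 5) / [35/4] = (4/35)s^2 - (36/35)s + 16/7
L_1(s) = (s - 3/2)(s - 5) / [-5/2] = -(2/5)s^2 + (13/5)s - 3
L_2(s) = (s - 3/2)(s - 4) / [7/2] = (2/7)s^2 - (11/7)s + 12/7
p(s) = (-8)·L_0 + (-43)·L_1 + (-64)·L_2
  (-8)·L_0(s) = -(32/35)s^2 + (288/35)s - 128/7
  (-43)·L_1(s) = (86/5)s^2 - (559/5)s + 129
  (-64)·L_2(s) = -(128/7)s^2 + (704/7)s - 768/7
Adding term by term: -2s^2 - 3s + 1

p(s) = -2s^2 - 3s + 1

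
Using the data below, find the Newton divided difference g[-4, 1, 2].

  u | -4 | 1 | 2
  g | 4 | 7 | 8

g[-4,1] = (7 - 4) / (1 - (-4)) = 3/5
g[1,2] = (8 - 7) / (2 - 1) = 1
g[-4,1,2] = (1 - 3/5) / (2 - (-4)) = 1/15

1/15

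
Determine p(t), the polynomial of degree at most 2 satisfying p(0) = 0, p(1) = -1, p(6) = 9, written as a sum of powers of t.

p(t) = (1/2)t^2 - (3/2)t

Build the Lagrange basis polynomials:
L_0(t) = (t - 1)(t - 6) / [6] = (1/6)t^2 - (7/6)t + 1
L_1(t) = t(t - 6) / [-5] = -(1/5)t^2 + (6/5)t
L_2(t) = t(t - 1) / [30] = (1/30)t^2 - (1/30)t
p(t) = 0·L_0 + (-1)·L_1 + 9·L_2
  0·L_0(t) = 0
  (-1)·L_1(t) = (1/5)t^2 - (6/5)t
  9·L_2(t) = (3/10)t^2 - (3/10)t
Adding term by term: (1/2)t^2 - (3/2)t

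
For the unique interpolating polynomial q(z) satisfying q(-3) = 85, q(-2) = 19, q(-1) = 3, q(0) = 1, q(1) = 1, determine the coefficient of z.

L_0(z) = (z + 2)(z + 1)z(z - 1) / [24] = (1/24)z^4 + (1/12)z^3 - (1/24)z^2 - (1/12)z
L_1(z) = (z + 3)(z + 1)z(z - 1) / [-6] = -(1/6)z^4 - (1/2)z^3 + (1/6)z^2 + (1/2)z
L_2(z) = (z + 3)(z + 2)z(z - 1) / [4] = (1/4)z^4 + z^3 + (1/4)z^2 - (3/2)z
L_3(z) = (z + 3)(z + 2)(z + 1)(z - 1) / [-6] = -(1/6)z^4 - (5/6)z^3 - (5/6)z^2 + (5/6)z + 1
L_4(z) = (z + 3)(z + 2)(z + 1)z / [24] = (1/24)z^4 + (1/4)z^3 + (11/24)z^2 + (1/4)z
q(z) = 85·L_0 + 19·L_1 + 3·L_2 + 1·L_3 + 1·L_4
Only the coefficient of z is needed; take it from each L_i and combine:
85·(-1/12) + 19·(1/2) + 3·(-3/2) + 1·(5/6) + 1·(1/4) = -1

-1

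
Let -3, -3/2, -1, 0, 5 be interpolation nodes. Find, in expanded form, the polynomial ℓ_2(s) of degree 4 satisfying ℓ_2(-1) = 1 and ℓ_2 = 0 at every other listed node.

ℓ_2(s) = (s + 3)(s + 3/2)s(s - 5) / [(2)·(1/2)·(-1)·(-6)]
       = (s^4 - (1/2)s^3 - 18s^2 - (45/2)s) / (6)

ℓ_2(s) = (1/6)s^4 - (1/12)s^3 - 3s^2 - (15/4)s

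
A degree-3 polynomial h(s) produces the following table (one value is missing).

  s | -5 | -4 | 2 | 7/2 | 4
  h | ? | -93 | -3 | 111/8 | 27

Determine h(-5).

-171

The 4 known values determine h uniquely (degree ≤ 3).
Evaluate each Lagrange basis at s = -5:
L_0(-5) = (-7)·(-17/2)·(-9)/[(-6)·(-15/2)·(-8)] = 119/80
L_1(-5) = (-1)·(-17/2)·(-9)/[(6)·(-3/2)·(-2)] = -17/4
L_2(-5) = (-1)·(-7)·(-9)/[(15/2)·(3/2)·(-1/2)] = 56/5
L_3(-5) = (-1)·(-7)·(-17/2)/[(8)·(2)·(1/2)] = -119/16
Sum: (-93)·(119/80) + (-3)·(-17/4) + 111/8·(56/5) + 27·(-119/16) = -171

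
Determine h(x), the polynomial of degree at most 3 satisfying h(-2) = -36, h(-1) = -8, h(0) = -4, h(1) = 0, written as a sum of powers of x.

h(x) = 4x^3 - 4

L_0(x) = (x + 1)x(x - 1) / [-6] = -(1/6)x^3 + (1/6)x
L_1(x) = (x + 2)x(x - 1) / [2] = (1/2)x^3 + (1/2)x^2 - x
L_2(x) = (x + 2)(x + 1)(x - 1) / [-2] = -(1/2)x^3 - x^2 + (1/2)x + 1
L_3(x) = (x + 2)(x + 1)x / [6] = (1/6)x^3 + (1/2)x^2 + (1/3)x
h(x) = (-36)·L_0 + (-8)·L_1 + (-4)·L_2 + 0·L_3
  (-36)·L_0(x) = 6x^3 - 6x
  (-8)·L_1(x) = -4x^3 - 4x^2 + 8x
  (-4)·L_2(x) = 2x^3 + 4x^2 - 2x - 4
  0·L_3(x) = 0
Adding term by term: 4x^3 - 4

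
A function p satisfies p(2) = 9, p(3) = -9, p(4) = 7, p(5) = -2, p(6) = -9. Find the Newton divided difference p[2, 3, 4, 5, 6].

p[2,3] = (-9 - 9) / (3 - 2) = -18
p[3,4] = (7 - (-9)) / (4 - 3) = 16
p[4,5] = (-2 - 7) / (5 - 4) = -9
p[5,6] = (-9 - (-2)) / (6 - 5) = -7
p[2,3,4] = (16 - (-18)) / (4 - 2) = 17
p[3,4,5] = (-9 - 16) / (5 - 3) = -25/2
p[4,5,6] = (-7 - (-9)) / (6 - 4) = 1
p[2,3,4,5] = (-25/2 - 17) / (5 - 2) = -59/6
p[3,4,5,6] = (1 - (-25/2)) / (6 - 3) = 9/2
p[2,3,4,5,6] = (9/2 - (-59/6)) / (6 - 2) = 43/12

43/12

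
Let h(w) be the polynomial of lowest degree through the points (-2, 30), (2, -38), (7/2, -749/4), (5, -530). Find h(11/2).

Using Newton's divided-difference form:
h[-2,2] = (-38 - 30) / (2 - (-2)) = -17
h[2,7/2] = (-749/4 - (-38)) / (7/2 - 2) = -199/2
h[7/2,5] = (-530 - (-749/4)) / (5 - 7/2) = -457/2
h[-2,2,7/2] = (-199/2 - (-17)) / (7/2 - (-2)) = -15
h[2,7/2,5] = (-457/2 - (-199/2)) / (5 - 2) = -43
h[-2,2,7/2,5] = (-43 - (-15)) / (5 - (-2)) = -4
h(11/2) = 30 + (-17)·(15/2) + (-15)·(15/2)·(7/2) + (-4)·(15/2)·(7/2)·(2) = -2805/4

-2805/4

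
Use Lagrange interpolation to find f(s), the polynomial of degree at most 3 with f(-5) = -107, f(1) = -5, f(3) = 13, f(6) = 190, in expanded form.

f(s) = s^3 - 4s - 2

L_0(s) = (s - 1)(s - 3)(s - 6) / [-528] = -(1/528)s^3 + (5/264)s^2 - (9/176)s + 3/88
L_1(s) = (s + 5)(s - 3)(s - 6) / [60] = (1/60)s^3 - (1/15)s^2 - (9/20)s + 3/2
L_2(s) = (s + 5)(s - 1)(s - 6) / [-48] = -(1/48)s^3 + (1/24)s^2 + (29/48)s - 5/8
L_3(s) = (s + 5)(s - 1)(s - 3) / [165] = (1/165)s^3 + (1/165)s^2 - (17/165)s + 1/11
f(s) = (-107)·L_0 + (-5)·L_1 + 13·L_2 + 190·L_3
  (-107)·L_0(s) = (107/528)s^3 - (535/264)s^2 + (963/176)s - 321/88
  (-5)·L_1(s) = -(1/12)s^3 + (1/3)s^2 + (9/4)s - 15/2
  13·L_2(s) = -(13/48)s^3 + (13/24)s^2 + (377/48)s - 65/8
  190·L_3(s) = (38/33)s^3 + (38/33)s^2 - (646/33)s + 190/11
Adding term by term: s^3 - 4s - 2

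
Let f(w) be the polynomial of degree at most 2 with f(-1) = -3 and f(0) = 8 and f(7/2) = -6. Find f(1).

Evaluate each Lagrange basis at w = 1:
L_0(1) = (1)·(-5/2)/[(-1)·(-9/2)] = -5/9
L_1(1) = (2)·(-5/2)/[(1)·(-7/2)] = 10/7
L_2(1) = (2)·(1)/[(9/2)·(7/2)] = 8/63
Sum: (-3)·(-5/9) + 8·(10/7) + (-6)·(8/63) = 37/3

37/3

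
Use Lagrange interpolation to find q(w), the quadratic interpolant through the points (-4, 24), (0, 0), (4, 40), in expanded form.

q(w) = 2w^2 + 2w

Build the Lagrange basis polynomials:
L_0(w) = w(w - 4) / [32] = (1/32)w^2 - (1/8)w
L_1(w) = (w + 4)(w - 4) / [-16] = -(1/16)w^2 + 1
L_2(w) = (w + 4)w / [32] = (1/32)w^2 + (1/8)w
q(w) = 24·L_0 + 0·L_1 + 40·L_2
  24·L_0(w) = (3/4)w^2 - 3w
  0·L_1(w) = 0
  40·L_2(w) = (5/4)w^2 + 5w
Adding term by term: 2w^2 + 2w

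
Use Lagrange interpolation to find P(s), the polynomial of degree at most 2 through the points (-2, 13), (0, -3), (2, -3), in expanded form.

P(s) = 2s^2 - 4s - 3

L_0(s) = s(s - 2) / [8] = (1/8)s^2 - (1/4)s
L_1(s) = (s + 2)(s - 2) / [-4] = -(1/4)s^2 + 1
L_2(s) = (s + 2)s / [8] = (1/8)s^2 + (1/4)s
P(s) = 13·L_0 + (-3)·L_1 + (-3)·L_2
  13·L_0(s) = (13/8)s^2 - (13/4)s
  (-3)·L_1(s) = (3/4)s^2 - 3
  (-3)·L_2(s) = -(3/8)s^2 - (3/4)s
Adding term by term: 2s^2 - 4s - 3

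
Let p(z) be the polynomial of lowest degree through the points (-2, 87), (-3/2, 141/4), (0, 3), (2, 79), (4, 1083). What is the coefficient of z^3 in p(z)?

0

L_0(z) = (z + 3/2)z(z - 2)(z - 4) / [24] = (1/24)z^4 - (3/16)z^3 - (1/24)z^2 + (1/2)z
L_1(z) = (z + 2)z(z - 2)(z - 4) / [-231/16] = -(16/231)z^4 + (64/231)z^3 + (64/231)z^2 - (256/231)z
L_2(z) = (z + 2)(z + 3/2)(z - 2)(z - 4) / [24] = (1/24)z^4 - (5/48)z^3 - (5/12)z^2 + (5/12)z + 1
L_3(z) = (z + 2)(z + 3/2)z(z - 4) / [-56] = -(1/56)z^4 + (1/112)z^3 + (11/56)z^2 + (3/14)z
L_4(z) = (z + 2)(z + 3/2)z(z - 2) / [264] = (1/264)z^4 + (1/176)z^3 - (1/66)z^2 - (1/44)z
p(z) = 87·L_0 + (141/4)·L_1 + 3·L_2 + 79·L_3 + 1083·L_4
Only the coefficient of z^3 is needed; take it from each L_i and combine:
87·(-3/16) + (141/4)·(64/231) + 3·(-5/48) + 79·(1/112) + 1083·(1/176) = 0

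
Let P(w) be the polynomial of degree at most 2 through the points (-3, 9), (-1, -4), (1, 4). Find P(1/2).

Using Newton's divided-difference form:
P[-3,-1] = (-4 - 9) / (-1 - (-3)) = -13/2
P[-1,1] = (4 - (-4)) / (1 - (-1)) = 4
P[-3,-1,1] = (4 - (-13/2)) / (1 - (-3)) = 21/8
P(1/2) = 9 + (-13/2)·(7/2) + (21/8)·(7/2)·(3/2) = 1/32

1/32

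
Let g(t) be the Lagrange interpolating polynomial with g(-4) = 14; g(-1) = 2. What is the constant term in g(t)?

L_0(t) = (t + 1) / [-3] = -(1/3)t - 1/3
L_1(t) = (t + 4) / [3] = (1/3)t + 4/3
g(t) = 14·L_0 + 2·L_1
Only the constant term is needed; take it from each L_i and combine:
14·(-1/3) + 2·(4/3) = -2

-2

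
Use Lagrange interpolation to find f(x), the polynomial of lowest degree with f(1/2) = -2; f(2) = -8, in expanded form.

f(x) = -4x

Build the Lagrange basis polynomials:
L_0(x) = (x - 2) / [-3/2] = -(2/3)x + 4/3
L_1(x) = (x - 1/2) / [3/2] = (2/3)x - 1/3
f(x) = (-2)·L_0 + (-8)·L_1
  (-2)·L_0(x) = (4/3)x - 8/3
  (-8)·L_1(x) = -(16/3)x + 8/3
Adding term by term: -4x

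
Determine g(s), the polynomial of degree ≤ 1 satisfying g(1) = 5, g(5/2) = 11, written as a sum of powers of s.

g(s) = 4s + 1

L_0(s) = (s - 5/2) / [-3/2] = -(2/3)s + 5/3
L_1(s) = (s - 1) / [3/2] = (2/3)s - 2/3
g(s) = 5·L_0 + 11·L_1
  5·L_0(s) = -(10/3)s + 25/3
  11·L_1(s) = (22/3)s - 22/3
Adding term by term: 4s + 1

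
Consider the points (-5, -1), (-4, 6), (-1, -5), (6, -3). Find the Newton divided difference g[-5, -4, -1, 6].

643/2310

g[-5,-4] = (6 - (-1)) / (-4 - (-5)) = 7
g[-4,-1] = (-5 - 6) / (-1 - (-4)) = -11/3
g[-1,6] = (-3 - (-5)) / (6 - (-1)) = 2/7
g[-5,-4,-1] = (-11/3 - 7) / (-1 - (-5)) = -8/3
g[-4,-1,6] = (2/7 - (-11/3)) / (6 - (-4)) = 83/210
g[-5,-4,-1,6] = (83/210 - (-8/3)) / (6 - (-5)) = 643/2310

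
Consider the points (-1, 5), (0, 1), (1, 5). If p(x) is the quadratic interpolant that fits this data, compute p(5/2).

26

Using Newton's divided-difference form:
p[-1,0] = (1 - 5) / (0 - (-1)) = -4
p[0,1] = (5 - 1) / (1 - 0) = 4
p[-1,0,1] = (4 - (-4)) / (1 - (-1)) = 4
p(5/2) = 5 + (-4)·(7/2) + 4·(7/2)·(5/2) = 26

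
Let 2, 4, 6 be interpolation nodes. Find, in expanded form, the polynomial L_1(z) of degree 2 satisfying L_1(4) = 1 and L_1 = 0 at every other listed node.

L_1(z) = (z - 2)(z - 6) / [(2)·(-2)]
       = (z^2 - 8z + 12) / (-4)

L_1(z) = -(1/4)z^2 + 2z - 3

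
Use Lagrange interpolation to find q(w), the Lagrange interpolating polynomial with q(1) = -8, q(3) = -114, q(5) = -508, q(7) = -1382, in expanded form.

q(w) = -4w^3 - w - 3

L_0(w) = (w - 3)(w - 5)(w - 7) / [-48] = -(1/48)w^3 + (5/16)w^2 - (71/48)w + 35/16
L_1(w) = (w - 1)(w - 5)(w - 7) / [16] = (1/16)w^3 - (13/16)w^2 + (47/16)w - 35/16
L_2(w) = (w - 1)(w - 3)(w - 7) / [-16] = -(1/16)w^3 + (11/16)w^2 - (31/16)w + 21/16
L_3(w) = (w - 1)(w - 3)(w - 5) / [48] = (1/48)w^3 - (3/16)w^2 + (23/48)w - 5/16
q(w) = (-8)·L_0 + (-114)·L_1 + (-508)·L_2 + (-1382)·L_3
  (-8)·L_0(w) = (1/6)w^3 - (5/2)w^2 + (71/6)w - 35/2
  (-114)·L_1(w) = -(57/8)w^3 + (741/8)w^2 - (2679/8)w + 1995/8
  (-508)·L_2(w) = (127/4)w^3 - (1397/4)w^2 + (3937/4)w - 2667/4
  (-1382)·L_3(w) = -(691/24)w^3 + (2073/8)w^2 - (15893/24)w + 3455/8
Adding term by term: -4w^3 - w - 3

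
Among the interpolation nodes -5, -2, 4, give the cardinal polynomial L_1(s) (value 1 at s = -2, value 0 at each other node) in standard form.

L_1(s) = (s + 5)(s - 4) / [(3)·(-6)]
       = (s^2 + s - 20) / (-18)

L_1(s) = -(1/18)s^2 - (1/18)s + 10/9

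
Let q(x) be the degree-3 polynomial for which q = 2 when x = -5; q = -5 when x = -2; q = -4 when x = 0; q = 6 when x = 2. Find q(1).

Evaluate each Lagrange basis at x = 1:
L_0(1) = (3)·(1)·(-1)/[(-3)·(-5)·(-7)] = 1/35
L_1(1) = (6)·(1)·(-1)/[(3)·(-2)·(-4)] = -1/4
L_2(1) = (6)·(3)·(-1)/[(5)·(2)·(-2)] = 9/10
L_3(1) = (6)·(3)·(1)/[(7)·(4)·(2)] = 9/28
Sum: 2·(1/35) + (-5)·(-1/4) + (-4)·(9/10) + 6·(9/28) = -51/140

-51/140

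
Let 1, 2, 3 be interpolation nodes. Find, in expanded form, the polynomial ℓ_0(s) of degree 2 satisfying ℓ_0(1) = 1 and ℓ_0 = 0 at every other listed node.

ℓ_0(s) = (1/2)s^2 - (5/2)s + 3

ℓ_0(s) = (s - 2)(s - 3) / [(-1)·(-2)]
       = (s^2 - 5s + 6) / (2)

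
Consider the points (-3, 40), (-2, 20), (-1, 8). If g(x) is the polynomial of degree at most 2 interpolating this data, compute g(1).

8

Evaluate each Lagrange basis at x = 1:
L_0(1) = (3)·(2)/[(-1)·(-2)] = 3
L_1(1) = (4)·(2)/[(1)·(-1)] = -8
L_2(1) = (4)·(3)/[(2)·(1)] = 6
Sum: 40·(3) + 20·(-8) + 8·(6) = 8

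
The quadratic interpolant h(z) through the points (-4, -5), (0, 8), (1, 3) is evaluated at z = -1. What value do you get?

97/10

Using Newton's divided-difference form:
h[-4,0] = (8 - (-5)) / (0 - (-4)) = 13/4
h[0,1] = (3 - 8) / (1 - 0) = -5
h[-4,0,1] = (-5 - 13/4) / (1 - (-4)) = -33/20
h(-1) = -5 + (13/4)·(3) + (-33/20)·(3)·(-1) = 97/10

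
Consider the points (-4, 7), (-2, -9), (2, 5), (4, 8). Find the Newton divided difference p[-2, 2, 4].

p[-2,2] = (5 - (-9)) / (2 - (-2)) = 7/2
p[2,4] = (8 - 5) / (4 - 2) = 3/2
p[-2,2,4] = (3/2 - 7/2) / (4 - (-2)) = -1/3

-1/3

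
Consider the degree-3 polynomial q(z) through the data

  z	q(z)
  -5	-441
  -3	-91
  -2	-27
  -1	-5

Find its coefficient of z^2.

3

Build the Lagrange basis polynomials:
L_0(z) = (z + 3)(z + 2)(z + 1) / [-24] = -(1/24)z^3 - (1/4)z^2 - (11/24)z - 1/4
L_1(z) = (z + 5)(z + 2)(z + 1) / [4] = (1/4)z^3 + 2z^2 + (17/4)z + 5/2
L_2(z) = (z + 5)(z + 3)(z + 1) / [-3] = -(1/3)z^3 - 3z^2 - (23/3)z - 5
L_3(z) = (z + 5)(z + 3)(z + 2) / [8] = (1/8)z^3 + (5/4)z^2 + (31/8)z + 15/4
q(z) = (-441)·L_0 + (-91)·L_1 + (-27)·L_2 + (-5)·L_3
Only the coefficient of z^2 is needed; take it from each L_i and combine:
(-441)·(-1/4) + (-91)·(2) + (-27)·(-3) + (-5)·(5/4) = 3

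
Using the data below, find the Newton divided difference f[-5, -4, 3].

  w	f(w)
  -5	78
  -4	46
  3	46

4

f[-5,-4] = (46 - 78) / (-4 - (-5)) = -32
f[-4,3] = (46 - 46) / (3 - (-4)) = 0
f[-5,-4,3] = (0 - (-32)) / (3 - (-5)) = 4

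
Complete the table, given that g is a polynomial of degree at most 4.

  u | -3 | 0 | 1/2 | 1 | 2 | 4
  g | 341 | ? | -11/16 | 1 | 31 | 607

The 5 known values determine g uniquely (degree ≤ 4).
L_0(0) = (-1/2)·(-1)·(-2)·(-4)/[(-7/2)·(-4)·(-5)·(-7)] = 2/245
L_1(0) = (3)·(-1)·(-2)·(-4)/[(7/2)·(-1/2)·(-3/2)·(-7/2)] = 128/49
L_2(0) = (3)·(-1/2)·(-2)·(-4)/[(4)·(1/2)·(-1)·(-3)] = -2
L_3(0) = (3)·(-1/2)·(-1)·(-4)/[(5)·(3/2)·(1)·(-2)] = 2/5
L_4(0) = (3)·(-1/2)·(-1)·(-2)/[(7)·(7/2)·(3)·(2)] = -1/49
Sum: 341·(2/245) + (-11/16)·(128/49) + 1·(-2) + 31·(2/5) + 607·(-1/49) = -1

-1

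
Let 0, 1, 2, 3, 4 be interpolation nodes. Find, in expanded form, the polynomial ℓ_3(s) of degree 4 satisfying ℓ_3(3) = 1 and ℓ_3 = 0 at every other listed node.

ℓ_3(s) = -(1/6)s^4 + (7/6)s^3 - (7/3)s^2 + (4/3)s

ℓ_3(s) = s(s - 1)(s - 2)(s - 4) / [(3)·(2)·(1)·(-1)]
       = (s^4 - 7s^3 + 14s^2 - 8s) / (-6)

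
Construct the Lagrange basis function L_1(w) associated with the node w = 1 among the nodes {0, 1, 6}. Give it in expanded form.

L_1(w) = w(w - 6) / [(1)·(-5)]
       = (w^2 - 6w) / (-5)

L_1(w) = -(1/5)w^2 + (6/5)w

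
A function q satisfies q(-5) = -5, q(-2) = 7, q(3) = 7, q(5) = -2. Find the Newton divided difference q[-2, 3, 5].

q[-2,3] = (7 - 7) / (3 - (-2)) = 0
q[3,5] = (-2 - 7) / (5 - 3) = -9/2
q[-2,3,5] = (-9/2 - 0) / (5 - (-2)) = -9/14

-9/14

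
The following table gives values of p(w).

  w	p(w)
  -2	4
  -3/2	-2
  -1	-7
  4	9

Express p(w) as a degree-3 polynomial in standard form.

L_0(w) = (w + 3/2)(w + 1)(w - 4) / [-3] = -(1/3)w^3 + (1/2)w^2 + (17/6)w + 2
L_1(w) = (w + 2)(w + 1)(w - 4) / [11/8] = (8/11)w^3 - (8/11)w^2 - (80/11)w - 64/11
L_2(w) = (w + 2)(w + 3/2)(w - 4) / [-5/2] = -(2/5)w^3 + (1/5)w^2 + (22/5)w + 24/5
L_3(w) = (w + 2)(w + 3/2)(w + 1) / [165] = (1/165)w^3 + (3/110)w^2 + (13/330)w + 1/55
p(w) = 4·L_0 + (-2)·L_1 + (-7)·L_2 + 9·L_3
  4·L_0(w) = -(4/3)w^3 + 2w^2 + (34/3)w + 8
  (-2)·L_1(w) = -(16/11)w^3 + (16/11)w^2 + (160/11)w + 128/11
  (-7)·L_2(w) = (14/5)w^3 - (7/5)w^2 - (154/5)w - 168/5
  9·L_3(w) = (3/55)w^3 + (27/110)w^2 + (39/110)w + 9/55
Adding term by term: (1/15)w^3 + (23/10)w^2 - (137/30)w - 69/5

p(w) = (1/15)w^3 + (23/10)w^2 - (137/30)w - 69/5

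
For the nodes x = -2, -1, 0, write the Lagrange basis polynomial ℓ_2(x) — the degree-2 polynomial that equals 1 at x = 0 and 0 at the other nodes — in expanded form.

ℓ_2(x) = (x + 2)(x + 1) / [(2)·(1)]
       = (x^2 + 3x + 2) / (2)

ℓ_2(x) = (1/2)x^2 + (3/2)x + 1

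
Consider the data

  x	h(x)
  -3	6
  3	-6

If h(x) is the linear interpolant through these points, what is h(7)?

Evaluate each Lagrange basis at x = 7:
L_0(7) = (4)/[(-6)] = -2/3
L_1(7) = (10)/[(6)] = 5/3
Sum: 6·(-2/3) + (-6)·(5/3) = -14

-14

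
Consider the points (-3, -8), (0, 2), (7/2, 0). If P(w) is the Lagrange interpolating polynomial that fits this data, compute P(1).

L_0(1) = (1)·(-5/2)/[(-3)·(-13/2)] = -5/39
L_1(1) = (4)·(-5/2)/[(3)·(-7/2)] = 20/21
L_2(1) = (4)·(1)/[(13/2)·(7/2)] = 16/91
Sum: (-8)·(-5/39) + 2·(20/21) + 0 = 800/273

800/273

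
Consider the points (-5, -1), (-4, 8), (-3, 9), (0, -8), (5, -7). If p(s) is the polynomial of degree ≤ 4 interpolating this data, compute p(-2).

Using Newton's divided-difference form:
p[-5,-4] = (8 - (-1)) / (-4 - (-5)) = 9
p[-4,-3] = (9 - 8) / (-3 - (-4)) = 1
p[-3,0] = (-8 - 9) / (0 - (-3)) = -17/3
p[0,5] = (-7 - (-8)) / (5 - 0) = 1/5
p[-5,-4,-3] = (1 - 9) / (-3 - (-5)) = -4
p[-4,-3,0] = (-17/3 - 1) / (0 - (-4)) = -5/3
p[-3,0,5] = (1/5 - (-17/3)) / (5 - (-3)) = 11/15
p[-5,-4,-3,0] = (-5/3 - (-4)) / (0 - (-5)) = 7/15
p[-4,-3,0,5] = (11/15 - (-5/3)) / (5 - (-4)) = 4/15
p[-5,-4,-3,0,5] = (4/15 - 7/15) / (5 - (-5)) = -1/50
p(-2) = -1 + 9·(3) + (-4)·(3)·(2) + (7/15)·(3)·(2)·(1) + (-1/50)·(3)·(2)·(1)·(-2) = 126/25

126/25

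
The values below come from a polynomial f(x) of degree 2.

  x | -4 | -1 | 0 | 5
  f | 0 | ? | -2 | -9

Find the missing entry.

The 3 known values determine f uniquely (degree ≤ 2).
Evaluate each Lagrange basis at x = -1:
L_0(-1) = (-1)·(-6)/[(-4)·(-9)] = 1/6
L_1(-1) = (3)·(-6)/[(4)·(-5)] = 9/10
L_2(-1) = (3)·(-1)/[(9)·(5)] = -1/15
Sum: 0 + (-2)·(9/10) + (-9)·(-1/15) = -6/5

-6/5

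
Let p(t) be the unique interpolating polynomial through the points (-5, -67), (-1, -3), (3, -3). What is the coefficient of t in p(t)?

Build the Lagrange basis polynomials:
L_0(t) = (t + 1)(t - 3) / [32] = (1/32)t^2 - (1/16)t - 3/32
L_1(t) = (t + 5)(t - 3) / [-16] = -(1/16)t^2 - (1/8)t + 15/16
L_2(t) = (t + 5)(t + 1) / [32] = (1/32)t^2 + (3/16)t + 5/32
p(t) = (-67)·L_0 + (-3)·L_1 + (-3)·L_2
Only the coefficient of t is needed; take it from each L_i and combine:
(-67)·(-1/16) + (-3)·(-1/8) + (-3)·(3/16) = 4

4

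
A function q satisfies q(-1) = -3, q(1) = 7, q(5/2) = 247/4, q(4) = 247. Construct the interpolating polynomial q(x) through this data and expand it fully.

q(x) = 4x^3 - x^2 + x + 3

Build the Lagrange basis polynomials:
L_0(x) = (x - 1)(x - 5/2)(x - 4) / [-35] = -(1/35)x^3 + (3/14)x^2 - (33/70)x + 2/7
L_1(x) = (x + 1)(x - 5/2)(x - 4) / [9] = (1/9)x^3 - (11/18)x^2 + (7/18)x + 10/9
L_2(x) = (x + 1)(x - 1)(x - 4) / [-63/8] = -(8/63)x^3 + (32/63)x^2 + (8/63)x - 32/63
L_3(x) = (x + 1)(x - 1)(x - 5/2) / [45/2] = (2/45)x^3 - (1/9)x^2 - (2/45)x + 1/9
q(x) = (-3)·L_0 + 7·L_1 + (247/4)·L_2 + 247·L_3
  (-3)·L_0(x) = (3/35)x^3 - (9/14)x^2 + (99/70)x - 6/7
  7·L_1(x) = (7/9)x^3 - (77/18)x^2 + (49/18)x + 70/9
  (247/4)·L_2(x) = -(494/63)x^3 + (1976/63)x^2 + (494/63)x - 1976/63
  247·L_3(x) = (494/45)x^3 - (247/9)x^2 - (494/45)x + 247/9
Adding term by term: 4x^3 - x^2 + x + 3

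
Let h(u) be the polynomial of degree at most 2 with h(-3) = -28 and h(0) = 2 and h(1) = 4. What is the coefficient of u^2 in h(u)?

L_0(u) = u(u - 1) / [12] = (1/12)u^2 - (1/12)u
L_1(u) = (u + 3)(u - 1) / [-3] = -(1/3)u^2 - (2/3)u + 1
L_2(u) = (u + 3)u / [4] = (1/4)u^2 + (3/4)u
h(u) = (-28)·L_0 + 2·L_1 + 4·L_2
Only the coefficient of u^2 is needed; take it from each L_i and combine:
(-28)·(1/12) + 2·(-1/3) + 4·(1/4) = -2

-2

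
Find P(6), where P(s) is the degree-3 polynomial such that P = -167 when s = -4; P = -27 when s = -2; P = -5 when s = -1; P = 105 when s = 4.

373

Evaluate each Lagrange basis at s = 6:
L_0(6) = (8)·(7)·(2)/[(-2)·(-3)·(-8)] = -7/3
L_1(6) = (10)·(7)·(2)/[(2)·(-1)·(-6)] = 35/3
L_2(6) = (10)·(8)·(2)/[(3)·(1)·(-5)] = -32/3
L_3(6) = (10)·(8)·(7)/[(8)·(6)·(5)] = 7/3
Sum: (-167)·(-7/3) + (-27)·(35/3) + (-5)·(-32/3) + 105·(7/3) = 373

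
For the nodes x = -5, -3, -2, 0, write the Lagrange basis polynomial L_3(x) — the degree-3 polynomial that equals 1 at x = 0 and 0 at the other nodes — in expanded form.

L_3(x) = (1/30)x^3 + (1/3)x^2 + (31/30)x + 1

L_3(x) = (x + 5)(x + 3)(x + 2) / [(5)·(3)·(2)]
       = (x^3 + 10x^2 + 31x + 30) / (30)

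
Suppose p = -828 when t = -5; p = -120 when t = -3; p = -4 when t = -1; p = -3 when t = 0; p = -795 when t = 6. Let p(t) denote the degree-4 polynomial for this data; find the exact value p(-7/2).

Using Newton's divided-difference form:
p[-5,-3] = (-120 - (-828)) / (-3 - (-5)) = 354
p[-3,-1] = (-4 - (-120)) / (-1 - (-3)) = 58
p[-1,0] = (-3 - (-4)) / (0 - (-1)) = 1
p[0,6] = (-795 - (-3)) / (6 - 0) = -132
p[-5,-3,-1] = (58 - 354) / (-1 - (-5)) = -74
p[-3,-1,0] = (1 - 58) / (0 - (-3)) = -19
p[-1,0,6] = (-132 - 1) / (6 - (-1)) = -19
p[-5,-3,-1,0] = (-19 - (-74)) / (0 - (-5)) = 11
p[-3,-1,0,6] = (-19 - (-19)) / (6 - (-3)) = 0
p[-5,-3,-1,0,6] = (0 - 11) / (6 - (-5)) = -1
p(-7/2) = -828 + 354·(3/2) + (-74)·(3/2)·(-1/2) + 11·(3/2)·(-1/2)·(-5/2) + (-1)·(3/2)·(-1/2)·(-5/2)·(-7/2) = -3429/16

-3429/16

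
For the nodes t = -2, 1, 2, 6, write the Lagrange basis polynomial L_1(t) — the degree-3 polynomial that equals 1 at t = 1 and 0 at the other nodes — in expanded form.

L_1(t) = (t + 2)(t - 2)(t - 6) / [(3)·(-1)·(-5)]
       = (t^3 - 6t^2 - 4t + 24) / (15)

L_1(t) = (1/15)t^3 - (2/5)t^2 - (4/15)t + 8/5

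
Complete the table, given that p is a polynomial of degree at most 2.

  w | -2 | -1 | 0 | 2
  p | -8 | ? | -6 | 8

The 3 known values determine p uniquely (degree ≤ 2).
Evaluate each Lagrange basis at w = -1:
L_0(-1) = (-1)·(-3)/[(-2)·(-4)] = 3/8
L_1(-1) = (1)·(-3)/[(2)·(-2)] = 3/4
L_2(-1) = (1)·(-1)/[(4)·(2)] = -1/8
Sum: (-8)·(3/8) + (-6)·(3/4) + 8·(-1/8) = -17/2

-17/2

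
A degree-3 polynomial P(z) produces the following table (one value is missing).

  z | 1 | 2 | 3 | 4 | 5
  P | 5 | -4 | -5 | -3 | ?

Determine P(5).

The 4 known values determine P uniquely (degree ≤ 3).
L_0(5) = (3)·(2)·(1)/[(-1)·(-2)·(-3)] = -1
L_1(5) = (4)·(2)·(1)/[(1)·(-1)·(-2)] = 4
L_2(5) = (4)·(3)·(1)/[(2)·(1)·(-1)] = -6
L_3(5) = (4)·(3)·(2)/[(3)·(2)·(1)] = 4
Sum: 5·(-1) + (-4)·(4) + (-5)·(-6) + (-3)·(4) = -3

-3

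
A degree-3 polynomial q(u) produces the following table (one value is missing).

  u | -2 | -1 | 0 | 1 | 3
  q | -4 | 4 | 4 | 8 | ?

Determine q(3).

The 4 known values determine q uniquely (degree ≤ 3).
Evaluate each Lagrange basis at u = 3:
L_0(3) = (4)·(3)·(2)/[(-1)·(-2)·(-3)] = -4
L_1(3) = (5)·(3)·(2)/[(1)·(-1)·(-2)] = 15
L_2(3) = (5)·(4)·(2)/[(2)·(1)·(-1)] = -20
L_3(3) = (5)·(4)·(3)/[(3)·(2)·(1)] = 10
Sum: (-4)·(-4) + 4·(15) + 4·(-20) + 8·(10) = 76

76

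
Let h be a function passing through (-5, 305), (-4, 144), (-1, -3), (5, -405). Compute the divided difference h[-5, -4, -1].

h[-5,-4] = (144 - 305) / (-4 - (-5)) = -161
h[-4,-1] = (-3 - 144) / (-1 - (-4)) = -49
h[-5,-4,-1] = (-49 - (-161)) / (-1 - (-5)) = 28

28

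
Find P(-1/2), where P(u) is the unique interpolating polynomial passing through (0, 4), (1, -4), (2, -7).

79/8

L_0(-1/2) = (-3/2)·(-5/2)/[(-1)·(-2)] = 15/8
L_1(-1/2) = (-1/2)·(-5/2)/[(1)·(-1)] = -5/4
L_2(-1/2) = (-1/2)·(-3/2)/[(2)·(1)] = 3/8
Sum: 4·(15/8) + (-4)·(-5/4) + (-7)·(3/8) = 79/8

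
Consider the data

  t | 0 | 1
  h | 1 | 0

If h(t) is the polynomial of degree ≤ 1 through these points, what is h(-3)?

4

Evaluate each Lagrange basis at t = -3:
L_0(-3) = (-4)/[(-1)] = 4
L_1(-3) = (-3)/[(1)] = -3
Sum: 1·(4) + 0 = 4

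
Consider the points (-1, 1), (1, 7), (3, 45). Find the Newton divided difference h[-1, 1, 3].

4

h[-1,1] = (7 - 1) / (1 - (-1)) = 3
h[1,3] = (45 - 7) / (3 - 1) = 19
h[-1,1,3] = (19 - 3) / (3 - (-1)) = 4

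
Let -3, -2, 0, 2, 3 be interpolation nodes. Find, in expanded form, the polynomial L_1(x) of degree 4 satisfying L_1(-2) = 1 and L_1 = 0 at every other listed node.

L_1(x) = (x + 3)x(x - 2)(x - 3) / [(1)·(-2)·(-4)·(-5)]
       = (x^4 - 2x^3 - 9x^2 + 18x) / (-40)

L_1(x) = -(1/40)x^4 + (1/20)x^3 + (9/40)x^2 - (9/20)x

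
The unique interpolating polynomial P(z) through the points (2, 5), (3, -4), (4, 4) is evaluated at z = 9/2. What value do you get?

Using Newton's divided-difference form:
P[2,3] = (-4 - 5) / (3 - 2) = -9
P[3,4] = (4 - (-4)) / (4 - 3) = 8
P[2,3,4] = (8 - (-9)) / (4 - 2) = 17/2
P(9/2) = 5 + (-9)·(5/2) + (17/2)·(5/2)·(3/2) = 115/8

115/8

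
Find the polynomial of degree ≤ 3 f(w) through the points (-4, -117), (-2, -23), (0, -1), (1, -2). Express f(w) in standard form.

Newton's divided differences:
f[-4,-2] = (-23 - (-117)) / (-2 - (-4)) = 47
f[-2,0] = (-1 - (-23)) / (0 - (-2)) = 11
f[0,1] = (-2 - (-1)) / (1 - 0) = -1
f[-4,-2,0] = (11 - 47) / (0 - (-4)) = -9
f[-2,0,1] = (-1 - 11) / (1 - (-2)) = -4
f[-4,-2,0,1] = (-4 - (-9)) / (1 - (-4)) = 1
f(w) = -117 + 47·(w + 4) + (-9)·(w + 4)(w + 2) + 1·(w + 4)(w + 2)w
Expanding: f(w) = w^3 - 3w^2 + w - 1

f(w) = w^3 - 3w^2 + w - 1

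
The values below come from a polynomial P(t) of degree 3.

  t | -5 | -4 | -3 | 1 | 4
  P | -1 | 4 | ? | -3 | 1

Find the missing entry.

758/135

The 4 known values determine P uniquely (degree ≤ 3).
L_0(-3) = (1)·(-4)·(-7)/[(-1)·(-6)·(-9)] = -14/27
L_1(-3) = (2)·(-4)·(-7)/[(1)·(-5)·(-8)] = 7/5
L_2(-3) = (2)·(1)·(-7)/[(6)·(5)·(-3)] = 7/45
L_3(-3) = (2)·(1)·(-4)/[(9)·(8)·(3)] = -1/27
Sum: (-1)·(-14/27) + 4·(7/5) + (-3)·(7/45) + 1·(-1/27) = 758/135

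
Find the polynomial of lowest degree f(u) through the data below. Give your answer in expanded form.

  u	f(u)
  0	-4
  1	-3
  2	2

f(u) = 2u^2 - u - 4

Newton's divided differences:
f[0,1] = (-3 - (-4)) / (1 - 0) = 1
f[1,2] = (2 - (-3)) / (2 - 1) = 5
f[0,1,2] = (5 - 1) / (2 - 0) = 2
f(u) = -4 + 1·u + 2·u(u - 1)
Expanding: f(u) = 2u^2 - u - 4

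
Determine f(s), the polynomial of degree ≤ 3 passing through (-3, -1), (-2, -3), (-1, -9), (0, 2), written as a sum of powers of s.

L_0(s) = (s + 2)(s + 1)s / [-6] = -(1/6)s^3 - (1/2)s^2 - (1/3)s
L_1(s) = (s + 3)(s + 1)s / [2] = (1/2)s^3 + 2s^2 + (3/2)s
L_2(s) = (s + 3)(s + 2)s / [-2] = -(1/2)s^3 - (5/2)s^2 - 3s
L_3(s) = (s + 3)(s + 2)(s + 1) / [6] = (1/6)s^3 + s^2 + (11/6)s + 1
f(s) = (-1)·L_0 + (-3)·L_1 + (-9)·L_2 + 2·L_3
  (-1)·L_0(s) = (1/6)s^3 + (1/2)s^2 + (1/3)s
  (-3)·L_1(s) = -(3/2)s^3 - 6s^2 - (9/2)s
  (-9)·L_2(s) = (9/2)s^3 + (45/2)s^2 + 27s
  2·L_3(s) = (1/3)s^3 + 2s^2 + (11/3)s + 2
Adding term by term: (7/2)s^3 + 19s^2 + (53/2)s + 2

f(s) = (7/2)s^3 + 19s^2 + (53/2)s + 2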